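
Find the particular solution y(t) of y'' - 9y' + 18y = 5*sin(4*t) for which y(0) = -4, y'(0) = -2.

y = -38*exp(3*t)/5 + sin(4*t)/130 + 9*cos(4*t)/65 + 45*exp(6*t)/13

Characteristic equation r² - 9r + 18 = 0 factors as (r - 6)(r - 3) = 0, so r = 6, 3.
Hence y_h = C1*exp(6*t) + C2*exp(3*t).
Try y_p = A*cos(4*t) + B*sin(4*t). Substituting and equating the coefficients of cos(4t) and sin(4t) gives A = 9/65, B = 1/130, so y_p = sin(4*t)/130 + 9*cos(4*t)/65.
General solution: y = sin(4*t)/130 + 9*cos(4*t)/65 + C1*exp(6*t) + C2*exp(3*t).
Apply the initial conditions: y(0) = 9/65 + C1 + C2 = -4 and y'(0) = 2/65 + 3*C2 + 6*C1 = -2. Solving gives C1 = 45/13, C2 = -38/5.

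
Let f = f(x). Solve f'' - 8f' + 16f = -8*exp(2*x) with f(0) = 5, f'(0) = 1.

f = -2*exp(2*x) + 7*exp(4*x) - 23*x*exp(4*x)

Characteristic equation r² - 8r + 16 = 0 has discriminant (-8)² - 4·(16) = 0, so r = 4 is a repeated root.
Hence f_h = (C1 + C2*x)*exp(4*x).
Try f_p = A*exp(2*x). Substituting into the equation and dividing by exp(2*x) gives A = -2, so f_p = -2*exp(2*x).
General solution: f = -2*exp(2*x) + C1*exp(4*x) + C2*x*exp(4*x).
Apply the initial conditions: f(0) = -2 + C1 = 5 and f'(0) = -4 + C2 + 4*C1 = 1. Solving gives C1 = 7, C2 = -23.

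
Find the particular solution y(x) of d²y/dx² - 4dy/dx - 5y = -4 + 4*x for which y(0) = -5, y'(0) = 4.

Characteristic equation r² - 4r - 5 = 0 factors as (r + 1)(r - 5) = 0, so r = -1, 5.
Hence y_h = C1*exp(-x) + C2*exp(5*x).
For the particular solution try y_p = A0 + A1*x. Substituting and matching coefficients of each power of x gives A0 = 36/25, A1 = -4/5, so y_p = 36/25 - 4*x/5.
General solution: y = 36/25 - 4*x/5 + C1*exp(-x) + C2*exp(5*x).
Apply the initial conditions: y(0) = 36/25 + C1 + C2 = -5 and y'(0) = -4/5 - C1 + 5*C2 = 4. Solving gives C1 = -37/6, C2 = -41/150.

y = 36/25 - 41*exp(5*x)/150 - 37*exp(-x)/6 - 4*x/5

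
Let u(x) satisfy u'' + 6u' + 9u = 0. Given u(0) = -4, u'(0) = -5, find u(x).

Characteristic equation r² + 6r + 9 = 0 has discriminant (6)² - 4·(9) = 0, so r = -3 is a repeated root.
Hence u_h = (C1 + C2*x)*exp(-3*x).
Apply the initial conditions: u(0) = C1 = -4 and u'(0) = C2 - 3*C1 = -5. Solving gives C1 = -4, C2 = -17.

u = -4*exp(-3*x) - 17*x*exp(-3*x)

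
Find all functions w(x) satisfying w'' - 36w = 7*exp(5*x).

w = -7*exp(5*x)/11 + C1*exp(6*x) + C2*exp(-6*x)

Characteristic equation r² - 36 = 0 factors as (r - 6)(r + 6) = 0, so r = 6, -6.
Hence w_h = C1*exp(6*x) + C2*exp(-6*x).
Try w_p = A*exp(5*x). Substituting into the equation and dividing by exp(5*x) gives A = -7/11, so w_p = -7*exp(5*x)/11.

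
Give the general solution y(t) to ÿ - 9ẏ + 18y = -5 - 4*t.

Characteristic equation r² - 9r + 18 = 0 factors as (r - 6)(r - 3) = 0, so r = 6, 3.
Hence y_h = C1*exp(6*t) + C2*exp(3*t).
For the particular solution try y_p = A0 + A1*t. Substituting and matching coefficients of each power of t gives A0 = -7/18, A1 = -2/9, so y_p = -7/18 - 2*t/9.

y = -7/18 - 2*t/9 + C1*exp(6*t) + C2*exp(3*t)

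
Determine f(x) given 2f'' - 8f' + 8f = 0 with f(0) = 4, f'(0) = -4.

f = 4*exp(2*x) - 12*x*exp(2*x)

Divide through by 2: f'' - 4f' + 4f = 0.
Characteristic equation r² - 4r + 4 = 0 has discriminant (-4)² - 4·(4) = 0, so r = 2 is a repeated root.
Hence f_h = (C1 + C2*x)*exp(2*x).
Apply the initial conditions: f(0) = C1 = 4 and f'(0) = C2 + 2*C1 = -4. Solving gives C1 = 4, C2 = -12.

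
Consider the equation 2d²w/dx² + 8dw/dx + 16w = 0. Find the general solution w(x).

w = C1*cos(2*x)*exp(-2*x) + C2*exp(-2*x)*sin(2*x)

Divide through by 2: w'' + 4w' + 8w = 0.
Characteristic equation r² + 4r + 8 = 0 has discriminant (4)² - 4·(8) = -16 < 0, so r = -2 ± 2i.
Hence w_h = C1*cos(2*x)*exp(-2*x) + C2*exp(-2*x)*sin(2*x).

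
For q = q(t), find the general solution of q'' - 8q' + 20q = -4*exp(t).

q = -4*exp(t)/13 + C1*cos(2*t)*exp(4*t) + C2*exp(4*t)*sin(2*t)

Characteristic equation r² - 8r + 20 = 0 has discriminant (-8)² - 4·(20) = -16 < 0, so r = 4 ± 2i.
Hence q_h = C1*cos(2*t)*exp(4*t) + C2*exp(4*t)*sin(2*t).
Try q_p = A*exp(t). Substituting into the equation and dividing by exp(t) gives A = -4/13, so q_p = -4*exp(t)/13.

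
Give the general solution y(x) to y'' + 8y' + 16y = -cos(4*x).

Characteristic equation r² + 8r + 16 = 0 has discriminant (8)² - 4·(16) = 0, so r = -4 is a repeated root.
Hence y_h = (C1 + C2*x)*exp(-4*x).
Try y_p = A*cos(4*x) + B*sin(4*x). Substituting and equating the coefficients of cos(4x) and sin(4x) gives A = 0, B = -1/32, so y_p = -sin(4*x)/32.

y = -sin(4*x)/32 + C1*exp(-4*x) + C2*x*exp(-4*x)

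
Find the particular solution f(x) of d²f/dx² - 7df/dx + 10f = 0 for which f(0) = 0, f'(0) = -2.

Characteristic equation r² - 7r + 10 = 0 factors as (r - 2)(r - 5) = 0, so r = 2, 5.
Hence f_h = C1*exp(2*x) + C2*exp(5*x).
Apply the initial conditions: f(0) = C1 + C2 = 0 and f'(0) = 2*C1 + 5*C2 = -2. Solving gives C1 = 2/3, C2 = -2/3.

f = -2*exp(5*x)/3 + 2*exp(2*x)/3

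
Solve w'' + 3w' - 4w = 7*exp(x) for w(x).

Characteristic equation r² + 3r - 4 = 0 factors as (r - 1)(r + 4) = 0, so r = 1, -4.
Hence w_h = C1*exp(x) + C2*exp(-4*x).
Since exp(x) solves the homogeneous equation (r = 1 is a root of multiplicity 1), multiply the trial by x. Try w_p = A*x*exp(x). Substituting into the equation and dividing by exp(x) gives A = 7/5, so w_p = 7*x*exp(x)/5.

w = C1*exp(x) + C2*exp(-4*x) + 7*x*exp(x)/5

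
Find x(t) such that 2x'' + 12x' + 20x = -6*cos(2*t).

x = -sin(2*t)/5 - cos(2*t)/10 + C1*cos(t)*exp(-3*t) + C2*exp(-3*t)*sin(t)

Divide through by 2: x'' + 6x' + 10x = -3*cos(2*t).
Characteristic equation r² + 6r + 10 = 0 has discriminant (6)² - 4·(10) = -4 < 0, so r = -3 ± i.
Hence x_h = C1*cos(t)*exp(-3*t) + C2*exp(-3*t)*sin(t).
Try x_p = A*cos(2*t) + B*sin(2*t). Substituting and equating the coefficients of cos(2t) and sin(2t) gives A = -1/10, B = -1/5, so x_p = -sin(2*t)/5 - cos(2*t)/10.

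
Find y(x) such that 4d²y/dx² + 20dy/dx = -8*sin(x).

Divide through by 4: y'' + 5y' = -2*sin(x).
Characteristic equation r² + 5r = 0 factors as (r + 5)r = 0, so r = -5, 0.
Hence y_h = C1*exp(-5*x) + C2.
Try y_p = A*cos(x) + B*sin(x). Substituting and equating the coefficients of cos(x) and sin(x) gives A = 5/13, B = 1/13, so y_p = sin(x)/13 + 5*cos(x)/13.

y = C2 + sin(x)/13 + 5*cos(x)/13 + C1*exp(-5*x)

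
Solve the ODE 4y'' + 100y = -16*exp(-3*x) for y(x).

Divide through by 4: y'' + 25y = -4*exp(-3*x).
Characteristic equation r² + 25 = 0 has discriminant (0)² - 4·(25) = -100 < 0, so r = ± 5i.
Hence y_h = C1*cos(5*x) + C2*sin(5*x).
Try y_p = A*exp(-3*x). Substituting into the equation and dividing by exp(-3*x) gives A = -2/17, so y_p = -2*exp(-3*x)/17.

y = -2*exp(-3*x)/17 + C1*cos(5*x) + C2*sin(5*x)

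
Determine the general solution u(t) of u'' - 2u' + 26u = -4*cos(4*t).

u = -10*cos(4*t)/41 + 8*sin(4*t)/41 + C1*cos(5*t)*exp(t) + C2*exp(t)*sin(5*t)

Characteristic equation r² - 2r + 26 = 0 has discriminant (-2)² - 4·(26) = -100 < 0, so r = 1 ± 5i.
Hence u_h = C1*cos(5*t)*exp(t) + C2*exp(t)*sin(5*t).
Try u_p = A*cos(4*t) + B*sin(4*t). Substituting and equating the coefficients of cos(4t) and sin(4t) gives A = -10/41, B = 8/41, so u_p = -10*cos(4*t)/41 + 8*sin(4*t)/41.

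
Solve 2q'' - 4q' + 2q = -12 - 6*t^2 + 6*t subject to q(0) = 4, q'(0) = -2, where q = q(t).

Divide through by 2: q'' - 2q' + q = -6 - 3*t^2 + 3*t.
Characteristic equation r² - 2r + 1 = 0 has discriminant (-2)² - 4·(1) = 0, so r = 1 is a repeated root.
Hence q_h = (C1 + C2*t)*exp(t).
For the particular solution try q_p = A0 + A1*t + A2*t^2. Substituting and matching coefficients of each power of t gives A0 = -18, A1 = -9, A2 = -3, so q_p = -18 - 9*t - 3*t^2.
General solution: q = -18 - 9*t - 3*t^2 + C1*exp(t) + C2*t*exp(t).
Apply the initial conditions: q(0) = -18 + C1 = 4 and q'(0) = -9 + C1 + C2 = -2. Solving gives C1 = 22, C2 = -15.

q = -18 - 9*t - 3*t**2 + 22*exp(t) - 15*t*exp(t)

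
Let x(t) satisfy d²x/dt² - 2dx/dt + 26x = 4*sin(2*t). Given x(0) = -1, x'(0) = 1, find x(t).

Characteristic equation r² - 2r + 26 = 0 has discriminant (-2)² - 4·(26) = -100 < 0, so r = 1 ± 5i.
Hence x_h = C1*cos(5*t)*exp(t) + C2*exp(t)*sin(5*t).
Try x_p = A*cos(2*t) + B*sin(2*t). Substituting and equating the coefficients of cos(2t) and sin(2t) gives A = 4/125, B = 22/125, so x_p = 4*cos(2*t)/125 + 22*sin(2*t)/125.
General solution: x = 4*cos(2*t)/125 + 22*sin(2*t)/125 + C1*cos(5*t)*exp(t) + C2*exp(t)*sin(5*t).
Apply the initial conditions: x(0) = 4/125 + C1 = -1 and x'(0) = 44/125 + C1 + 5*C2 = 1. Solving gives C1 = -129/125, C2 = 42/125.

x = 4*cos(2*t)/125 + 22*sin(2*t)/125 - 129*cos(5*t)*exp(t)/125 + 42*exp(t)*sin(5*t)/125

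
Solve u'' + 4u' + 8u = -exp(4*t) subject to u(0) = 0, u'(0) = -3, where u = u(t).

u = -exp(4*t)/40 - 57*exp(-2*t)*sin(2*t)/40 + cos(2*t)*exp(-2*t)/40

Characteristic equation r² + 4r + 8 = 0 has discriminant (4)² - 4·(8) = -16 < 0, so r = -2 ± 2i.
Hence u_h = C1*cos(2*t)*exp(-2*t) + C2*exp(-2*t)*sin(2*t).
Try u_p = A*exp(4*t). Substituting into the equation and dividing by exp(4*t) gives A = -1/40, so u_p = -exp(4*t)/40.
General solution: u = -exp(4*t)/40 + C1*cos(2*t)*exp(-2*t) + C2*exp(-2*t)*sin(2*t).
Apply the initial conditions: u(0) = -1/40 + C1 = 0 and u'(0) = -1/10 - 2*C1 + 2*C2 = -3. Solving gives C1 = 1/40, C2 = -57/40.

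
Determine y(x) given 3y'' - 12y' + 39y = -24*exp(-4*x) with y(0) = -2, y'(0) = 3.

y = -8*exp(-4*x)/45 - 82*cos(3*x)*exp(2*x)/45 + 89*exp(2*x)*sin(3*x)/45

Divide through by 3: y'' - 4y' + 13y = -8*exp(-4*x).
Characteristic equation r² - 4r + 13 = 0 has discriminant (-4)² - 4·(13) = -36 < 0, so r = 2 ± 3i.
Hence y_h = C1*cos(3*x)*exp(2*x) + C2*exp(2*x)*sin(3*x).
Try y_p = A*exp(-4*x). Substituting into the equation and dividing by exp(-4*x) gives A = -8/45, so y_p = -8*exp(-4*x)/45.
General solution: y = -8*exp(-4*x)/45 + C1*cos(3*x)*exp(2*x) + C2*exp(2*x)*sin(3*x).
Apply the initial conditions: y(0) = -8/45 + C1 = -2 and y'(0) = 32/45 + 2*C1 + 3*C2 = 3. Solving gives C1 = -82/45, C2 = 89/45.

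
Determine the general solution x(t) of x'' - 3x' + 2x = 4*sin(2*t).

Characteristic equation r² - 3r + 2 = 0 factors as (r - 1)(r - 2) = 0, so r = 1, 2.
Hence x_h = C1*exp(t) + C2*exp(2*t).
Try x_p = A*cos(2*t) + B*sin(2*t). Substituting and equating the coefficients of cos(2t) and sin(2t) gives A = 3/5, B = -1/5, so x_p = -sin(2*t)/5 + 3*cos(2*t)/5.

x = -sin(2*t)/5 + 3*cos(2*t)/5 + C1*exp(t) + C2*exp(2*t)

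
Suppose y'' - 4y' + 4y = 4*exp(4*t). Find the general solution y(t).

y = C1*exp(2*t) + C2*t*exp(2*t) + exp(4*t)

Characteristic equation r² - 4r + 4 = 0 has discriminant (-4)² - 4·(4) = 0, so r = 2 is a repeated root.
Hence y_h = (C1 + C2*t)*exp(2*t).
Try y_p = A*exp(4*t). Substituting into the equation and dividing by exp(4*t) gives A = 1, so y_p = exp(4*t).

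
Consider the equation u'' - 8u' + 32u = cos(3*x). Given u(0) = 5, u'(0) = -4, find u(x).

u = -24*sin(3*x)/1105 + 23*cos(3*x)/1105 - 6589*exp(4*x)*sin(4*x)/1105 + 5502*cos(4*x)*exp(4*x)/1105

Characteristic equation r² - 8r + 32 = 0 has discriminant (-8)² - 4·(32) = -64 < 0, so r = 4 ± 4i.
Hence u_h = C1*cos(4*x)*exp(4*x) + C2*exp(4*x)*sin(4*x).
Try u_p = A*cos(3*x) + B*sin(3*x). Substituting and equating the coefficients of cos(3x) and sin(3x) gives A = 23/1105, B = -24/1105, so u_p = -24*sin(3*x)/1105 + 23*cos(3*x)/1105.
General solution: u = -24*sin(3*x)/1105 + 23*cos(3*x)/1105 + C1*cos(4*x)*exp(4*x) + C2*exp(4*x)*sin(4*x).
Apply the initial conditions: u(0) = 23/1105 + C1 = 5 and u'(0) = -72/1105 + 4*C1 + 4*C2 = -4. Solving gives C1 = 5502/1105, C2 = -6589/1105.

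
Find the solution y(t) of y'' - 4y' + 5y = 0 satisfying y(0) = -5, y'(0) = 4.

Characteristic equation r² - 4r + 5 = 0 has discriminant (-4)² - 4·(5) = -4 < 0, so r = 2 ± i.
Hence y_h = C1*cos(t)*exp(2*t) + C2*exp(2*t)*sin(t).
Apply the initial conditions: y(0) = C1 = -5 and y'(0) = C2 + 2*C1 = 4. Solving gives C1 = -5, C2 = 14.

y = -5*cos(t)*exp(2*t) + 14*exp(2*t)*sin(t)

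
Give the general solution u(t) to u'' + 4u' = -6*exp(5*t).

Characteristic equation r² + 4r = 0 factors as (r + 4)r = 0, so r = -4, 0.
Hence u_h = C1*exp(-4*t) + C2.
Try u_p = A*exp(5*t). Substituting into the equation and dividing by exp(5*t) gives A = -2/15, so u_p = -2*exp(5*t)/15.

u = C2 - 2*exp(5*t)/15 + C1*exp(-4*t)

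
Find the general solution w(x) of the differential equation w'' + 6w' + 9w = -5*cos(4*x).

Characteristic equation r² + 6r + 9 = 0 has discriminant (6)² - 4·(9) = 0, so r = -3 is a repeated root.
Hence w_h = (C1 + C2*x)*exp(-3*x).
Try w_p = A*cos(4*x) + B*sin(4*x). Substituting and equating the coefficients of cos(4x) and sin(4x) gives A = 7/125, B = -24/125, so w_p = -24*sin(4*x)/125 + 7*cos(4*x)/125.

w = -24*sin(4*x)/125 + 7*cos(4*x)/125 + C1*exp(-3*x) + C2*x*exp(-3*x)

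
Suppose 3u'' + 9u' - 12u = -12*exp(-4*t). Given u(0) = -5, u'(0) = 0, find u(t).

u = -104*exp(t)/25 - 21*exp(-4*t)/25 + 4*t*exp(-4*t)/5

Divide through by 3: u'' + 3u' - 4u = -4*exp(-4*t).
Characteristic equation r² + 3r - 4 = 0 factors as (r + 4)(r - 1) = 0, so r = -4, 1.
Hence u_h = C1*exp(-4*t) + C2*exp(t).
Since exp(-4*t) solves the homogeneous equation (r = -4 is a root of multiplicity 1), multiply the trial by t. Try u_p = A*t*exp(-4*t). Substituting into the equation and dividing by exp(-4*t) gives A = 4/5, so u_p = 4*t*exp(-4*t)/5.
General solution: u = C1*exp(-4*t) + C2*exp(t) + 4*t*exp(-4*t)/5.
Apply the initial conditions: u(0) = C1 + C2 = -5 and u'(0) = 4/5 + C2 - 4*C1 = 0. Solving gives C1 = -21/25, C2 = -104/25.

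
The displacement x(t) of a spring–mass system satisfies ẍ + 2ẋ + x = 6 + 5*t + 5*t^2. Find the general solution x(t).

x = 26 - 15*t + 5*t**2 + C1*exp(-t) + C2*t*exp(-t)

Characteristic equation r² + 2r + 1 = 0 has discriminant (2)² - 4·(1) = 0, so r = -1 is a repeated root.
Hence x_h = (C1 + C2*t)*exp(-t).
For the particular solution try x_p = A0 + A1*t + A2*t^2. Substituting and matching coefficients of each power of t gives A0 = 26, A1 = -15, A2 = 5, so x_p = 26 - 15*t + 5*t^2.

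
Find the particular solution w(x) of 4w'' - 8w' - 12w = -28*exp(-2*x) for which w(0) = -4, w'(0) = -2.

Divide through by 4: w'' - 2w' - 3w = -7*exp(-2*x).
Characteristic equation r² - 2r - 3 = 0 factors as (r - 3)(r + 1) = 0, so r = 3, -1.
Hence w_h = C1*exp(3*x) + C2*exp(-x).
Try w_p = A*exp(-2*x). Substituting into the equation and dividing by exp(-2*x) gives A = -7/5, so w_p = -7*exp(-2*x)/5.
General solution: w = -7*exp(-2*x)/5 + C1*exp(3*x) + C2*exp(-x).
Apply the initial conditions: w(0) = -7/5 + C1 + C2 = -4 and w'(0) = 14/5 - C2 + 3*C1 = -2. Solving gives C1 = -37/20, C2 = -3/4.

w = -37*exp(3*x)/20 - 7*exp(-2*x)/5 - 3*exp(-x)/4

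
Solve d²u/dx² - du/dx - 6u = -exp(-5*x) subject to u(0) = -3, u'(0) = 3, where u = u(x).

u = -7*exp(-2*x)/3 - 5*exp(3*x)/8 - exp(-5*x)/24

Characteristic equation r² - r - 6 = 0 factors as (r - 3)(r + 2) = 0, so r = 3, -2.
Hence u_h = C1*exp(3*x) + C2*exp(-2*x).
Try u_p = A*exp(-5*x). Substituting into the equation and dividing by exp(-5*x) gives A = -1/24, so u_p = -exp(-5*x)/24.
General solution: u = -exp(-5*x)/24 + C1*exp(3*x) + C2*exp(-2*x).
Apply the initial conditions: u(0) = -1/24 + C1 + C2 = -3 and u'(0) = 5/24 - 2*C2 + 3*C1 = 3. Solving gives C1 = -5/8, C2 = -7/3.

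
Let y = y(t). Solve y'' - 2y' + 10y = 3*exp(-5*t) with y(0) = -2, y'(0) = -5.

Characteristic equation r² - 2r + 10 = 0 has discriminant (-2)² - 4·(10) = -36 < 0, so r = 1 ± 3i.
Hence y_h = C1*cos(3*t)*exp(t) + C2*exp(t)*sin(3*t).
Try y_p = A*exp(-5*t). Substituting into the equation and dividing by exp(-5*t) gives A = 1/15, so y_p = exp(-5*t)/15.
General solution: y = exp(-5*t)/15 + C1*cos(3*t)*exp(t) + C2*exp(t)*sin(3*t).
Apply the initial conditions: y(0) = 1/15 + C1 = -2 and y'(0) = -1/3 + C1 + 3*C2 = -5. Solving gives C1 = -31/15, C2 = -13/15.

y = exp(-5*t)/15 - 31*cos(3*t)*exp(t)/15 - 13*exp(t)*sin(3*t)/15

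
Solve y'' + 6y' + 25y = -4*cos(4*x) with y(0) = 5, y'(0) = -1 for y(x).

Characteristic equation r² + 6r + 25 = 0 has discriminant (6)² - 4·(25) = -64 < 0, so r = -3 ± 4i.
Hence y_h = C1*cos(4*x)*exp(-3*x) + C2*exp(-3*x)*sin(4*x).
Try y_p = A*cos(4*x) + B*sin(4*x). Substituting and equating the coefficients of cos(4x) and sin(4x) gives A = -4/73, B = -32/219, so y_p = -32*sin(4*x)/219 - 4*cos(4*x)/73.
General solution: y = -32*sin(4*x)/219 - 4*cos(4*x)/73 + C1*cos(4*x)*exp(-3*x) + C2*exp(-3*x)*sin(4*x).
Apply the initial conditions: y(0) = -4/73 + C1 = 5 and y'(0) = -128/219 - 3*C1 + 4*C2 = -1. Solving gives C1 = 369/73, C2 = 1615/438.

y = -32*sin(4*x)/219 - 4*cos(4*x)/73 + 369*cos(4*x)*exp(-3*x)/73 + 1615*exp(-3*x)*sin(4*x)/438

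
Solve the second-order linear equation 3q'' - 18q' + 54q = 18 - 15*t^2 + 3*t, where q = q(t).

q = 26/81 - 7*t/54 - 5*t**2/18 + C1*cos(3*t)*exp(3*t) + C2*exp(3*t)*sin(3*t)

Divide through by 3: q'' - 6q' + 18q = 6 + t - 5*t^2.
Characteristic equation r² - 6r + 18 = 0 has discriminant (-6)² - 4·(18) = -36 < 0, so r = 3 ± 3i.
Hence q_h = C1*cos(3*t)*exp(3*t) + C2*exp(3*t)*sin(3*t).
For the particular solution try q_p = A0 + A1*t + A2*t^2. Substituting and matching coefficients of each power of t gives A0 = 26/81, A1 = -7/54, A2 = -5/18, so q_p = 26/81 - 7*t/54 - 5*t^2/18.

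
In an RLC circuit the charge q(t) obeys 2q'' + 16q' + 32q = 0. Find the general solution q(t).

Divide through by 2: q'' + 8q' + 16q = 0.
Characteristic equation r² + 8r + 16 = 0 has discriminant (8)² - 4·(16) = 0, so r = -4 is a repeated root.
Hence q_h = (C1 + C2*t)*exp(-4*t).

q = C1*exp(-4*t) + C2*t*exp(-4*t)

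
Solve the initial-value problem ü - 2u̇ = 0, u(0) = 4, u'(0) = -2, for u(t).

u = 5 - exp(2*t)

Characteristic equation r² - 2r = 0 factors as (r - 2)r = 0, so r = 2, 0.
Hence u_h = C1*exp(2*t) + C2.
Apply the initial conditions: u(0) = C1 + C2 = 4 and u'(0) = 2*C1 = -2. Solving gives C1 = -1, C2 = 5.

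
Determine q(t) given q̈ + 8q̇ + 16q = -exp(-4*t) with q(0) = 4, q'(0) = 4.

q = 4*exp(-4*t) + 20*t*exp(-4*t) - t**2*exp(-4*t)/2

Characteristic equation r² + 8r + 16 = 0 has discriminant (8)² - 4·(16) = 0, so r = -4 is a repeated root.
Hence q_h = (C1 + C2*t)*exp(-4*t).
Since exp(-4*t) solves the homogeneous equation (r = -4 is a root of multiplicity 2), multiply the trial by t^2. Try q_p = A*t^2*exp(-4*t). Substituting into the equation and dividing by exp(-4*t) gives A = -1/2, so q_p = -t^2*exp(-4*t)/2.
General solution: q = C1*exp(-4*t) - t^2*exp(-4*t)/2 + C2*t*exp(-4*t).
Apply the initial conditions: q(0) = C1 = 4 and q'(0) = C2 - 4*C1 = 4. Solving gives C1 = 4, C2 = 20.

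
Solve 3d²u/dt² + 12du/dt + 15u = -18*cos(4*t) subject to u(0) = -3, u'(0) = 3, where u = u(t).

Divide through by 3: u'' + 4u' + 5u = -6*cos(4*t).
Characteristic equation r² + 4r + 5 = 0 has discriminant (4)² - 4·(5) = -4 < 0, so r = -2 ± i.
Hence u_h = C1*cos(t)*exp(-2*t) + C2*exp(-2*t)*sin(t).
Try u_p = A*cos(4*t) + B*sin(4*t). Substituting and equating the coefficients of cos(4t) and sin(4t) gives A = 66/377, B = -96/377, so u_p = -96*sin(4*t)/377 + 66*cos(4*t)/377.
General solution: u = -96*sin(4*t)/377 + 66*cos(4*t)/377 + C1*cos(t)*exp(-2*t) + C2*exp(-2*t)*sin(t).
Apply the initial conditions: u(0) = 66/377 + C1 = -3 and u'(0) = -384/377 + C2 - 2*C1 = 3. Solving gives C1 = -1197/377, C2 = -879/377.

u = -96*sin(4*t)/377 + 66*cos(4*t)/377 - 1197*cos(t)*exp(-2*t)/377 - 879*exp(-2*t)*sin(t)/377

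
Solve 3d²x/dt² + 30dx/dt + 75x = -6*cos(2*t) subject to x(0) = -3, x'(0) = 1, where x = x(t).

x = -2481*exp(-5*t)/841 - 42*cos(2*t)/841 - 40*sin(2*t)/841 - 396*t*exp(-5*t)/29

Divide through by 3: x'' + 10x' + 25x = -2*cos(2*t).
Characteristic equation r² + 10r + 25 = 0 has discriminant (10)² - 4·(25) = 0, so r = -5 is a repeated root.
Hence x_h = (C1 + C2*t)*exp(-5*t).
Try x_p = A*cos(2*t) + B*sin(2*t). Substituting and equating the coefficients of cos(2t) and sin(2t) gives A = -42/841, B = -40/841, so x_p = -42*cos(2*t)/841 - 40*sin(2*t)/841.
General solution: x = -42*cos(2*t)/841 - 40*sin(2*t)/841 + C1*exp(-5*t) + C2*t*exp(-5*t).
Apply the initial conditions: x(0) = -42/841 + C1 = -3 and x'(0) = -80/841 + C2 - 5*C1 = 1. Solving gives C1 = -2481/841, C2 = -396/29.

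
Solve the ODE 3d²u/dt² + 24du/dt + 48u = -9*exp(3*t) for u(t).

Divide through by 3: u'' + 8u' + 16u = -3*exp(3*t).
Characteristic equation r² + 8r + 16 = 0 has discriminant (8)² - 4·(16) = 0, so r = -4 is a repeated root.
Hence u_h = (C1 + C2*t)*exp(-4*t).
Try u_p = A*exp(3*t). Substituting into the equation and dividing by exp(3*t) gives A = -3/49, so u_p = -3*exp(3*t)/49.

u = -3*exp(3*t)/49 + C1*exp(-4*t) + C2*t*exp(-4*t)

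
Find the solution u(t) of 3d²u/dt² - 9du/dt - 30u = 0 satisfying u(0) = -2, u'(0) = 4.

u = -2*exp(-2*t)

Divide through by 3: u'' - 3u' - 10u = 0.
Characteristic equation r² - 3r - 10 = 0 factors as (r + 2)(r - 5) = 0, so r = -2, 5.
Hence u_h = C1*exp(-2*t) + C2*exp(5*t).
Apply the initial conditions: u(0) = C1 + C2 = -2 and u'(0) = -2*C1 + 5*C2 = 4. Solving gives C1 = -2, C2 = 0.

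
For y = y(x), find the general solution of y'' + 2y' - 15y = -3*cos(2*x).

y = -12*sin(2*x)/377 + 57*cos(2*x)/377 + C1*exp(3*x) + C2*exp(-5*x)

Characteristic equation r² + 2r - 15 = 0 factors as (r - 3)(r + 5) = 0, so r = 3, -5.
Hence y_h = C1*exp(3*x) + C2*exp(-5*x).
Try y_p = A*cos(2*x) + B*sin(2*x). Substituting and equating the coefficients of cos(2x) and sin(2x) gives A = 57/377, B = -12/377, so y_p = -12*sin(2*x)/377 + 57*cos(2*x)/377.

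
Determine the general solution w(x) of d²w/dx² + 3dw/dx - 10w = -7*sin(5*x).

w = 21*cos(5*x)/290 + 49*sin(5*x)/290 + C1*exp(-5*x) + C2*exp(2*x)

Characteristic equation r² + 3r - 10 = 0 factors as (r + 5)(r - 2) = 0, so r = -5, 2.
Hence w_h = C1*exp(-5*x) + C2*exp(2*x).
Try w_p = A*cos(5*x) + B*sin(5*x). Substituting and equating the coefficients of cos(5x) and sin(5x) gives A = 21/290, B = 49/290, so w_p = 21*cos(5*x)/290 + 49*sin(5*x)/290.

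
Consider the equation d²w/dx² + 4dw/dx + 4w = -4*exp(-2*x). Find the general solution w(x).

w = C1*exp(-2*x) - 2*x**2*exp(-2*x) + C2*x*exp(-2*x)

Characteristic equation r² + 4r + 4 = 0 has discriminant (4)² - 4·(4) = 0, so r = -2 is a repeated root.
Hence w_h = (C1 + C2*x)*exp(-2*x).
Since exp(-2*x) solves the homogeneous equation (r = -2 is a root of multiplicity 2), multiply the trial by x^2. Try w_p = A*x^2*exp(-2*x). Substituting into the equation and dividing by exp(-2*x) gives A = -2, so w_p = -2*x^2*exp(-2*x).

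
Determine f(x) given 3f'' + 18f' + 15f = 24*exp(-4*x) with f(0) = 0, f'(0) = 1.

f = -8*exp(-4*x)/3 + 7*exp(-5*x)/4 + 11*exp(-x)/12

Divide through by 3: f'' + 6f' + 5f = 8*exp(-4*x).
Characteristic equation r² + 6r + 5 = 0 factors as (r + 5)(r + 1) = 0, so r = -5, -1.
Hence f_h = C1*exp(-5*x) + C2*exp(-x).
Try f_p = A*exp(-4*x). Substituting into the equation and dividing by exp(-4*x) gives A = -8/3, so f_p = -8*exp(-4*x)/3.
General solution: f = -8*exp(-4*x)/3 + C1*exp(-5*x) + C2*exp(-x).
Apply the initial conditions: f(0) = -8/3 + C1 + C2 = 0 and f'(0) = 32/3 - C2 - 5*C1 = 1. Solving gives C1 = 7/4, C2 = 11/12.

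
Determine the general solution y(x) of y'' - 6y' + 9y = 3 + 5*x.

y = 19/27 + 5*x/9 + C1*exp(3*x) + C2*x*exp(3*x)

Characteristic equation r² - 6r + 9 = 0 has discriminant (-6)² - 4·(9) = 0, so r = 3 is a repeated root.
Hence y_h = (C1 + C2*x)*exp(3*x).
For the particular solution try y_p = A0 + A1*x. Substituting and matching coefficients of each power of x gives A0 = 19/27, A1 = 5/9, so y_p = 19/27 + 5*x/9.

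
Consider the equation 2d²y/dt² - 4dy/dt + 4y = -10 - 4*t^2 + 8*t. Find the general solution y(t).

y = -3/2 - t**2 + C1*cos(t)*exp(t) + C2*exp(t)*sin(t)

Divide through by 2: y'' - 2y' + 2y = -5 - 2*t^2 + 4*t.
Characteristic equation r² - 2r + 2 = 0 has discriminant (-2)² - 4·(2) = -4 < 0, so r = 1 ± i.
Hence y_h = C1*cos(t)*exp(t) + C2*exp(t)*sin(t).
For the particular solution try y_p = A0 + A1*t + A2*t^2. Substituting and matching coefficients of each power of t gives A0 = -3/2, A1 = 0, A2 = -1, so y_p = -3/2 - t^2.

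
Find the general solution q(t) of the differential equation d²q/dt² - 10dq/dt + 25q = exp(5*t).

Characteristic equation r² - 10r + 25 = 0 has discriminant (-10)² - 4·(25) = 0, so r = 5 is a repeated root.
Hence q_h = (C1 + C2*t)*exp(5*t).
Since exp(5*t) solves the homogeneous equation (r = 5 is a root of multiplicity 2), multiply the trial by t^2. Try q_p = A*t^2*exp(5*t). Substituting into the equation and dividing by exp(5*t) gives A = 1/2, so q_p = t^2*exp(5*t)/2.

q = C1*exp(5*t) + t**2*exp(5*t)/2 + C2*t*exp(5*t)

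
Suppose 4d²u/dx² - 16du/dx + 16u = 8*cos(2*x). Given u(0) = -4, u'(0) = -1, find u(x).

u = -4*exp(2*x) - sin(2*x)/4 + 15*x*exp(2*x)/2

Divide through by 4: u'' - 4u' + 4u = 2*cos(2*x).
Characteristic equation r² - 4r + 4 = 0 has discriminant (-4)² - 4·(4) = 0, so r = 2 is a repeated root.
Hence u_h = (C1 + C2*x)*exp(2*x).
Try u_p = A*cos(2*x) + B*sin(2*x). Substituting and equating the coefficients of cos(2x) and sin(2x) gives A = 0, B = -1/4, so u_p = -sin(2*x)/4.
General solution: u = -sin(2*x)/4 + C1*exp(2*x) + C2*x*exp(2*x).
Apply the initial conditions: u(0) = C1 = -4 and u'(0) = -1/2 + C2 + 2*C1 = -1. Solving gives C1 = -4, C2 = 15/2.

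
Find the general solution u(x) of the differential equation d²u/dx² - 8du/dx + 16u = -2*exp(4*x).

u = C1*exp(4*x) - x**2*exp(4*x) + C2*x*exp(4*x)

Characteristic equation r² - 8r + 16 = 0 has discriminant (-8)² - 4·(16) = 0, so r = 4 is a repeated root.
Hence u_h = (C1 + C2*x)*exp(4*x).
Since exp(4*x) solves the homogeneous equation (r = 4 is a root of multiplicity 2), multiply the trial by x^2. Try u_p = A*x^2*exp(4*x). Substituting into the equation and dividing by exp(4*x) gives A = -1, so u_p = -x^2*exp(4*x).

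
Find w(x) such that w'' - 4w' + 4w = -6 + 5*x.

w = -1/4 + 5*x/4 + C1*exp(2*x) + C2*x*exp(2*x)

Characteristic equation r² - 4r + 4 = 0 has discriminant (-4)² - 4·(4) = 0, so r = 2 is a repeated root.
Hence w_h = (C1 + C2*x)*exp(2*x).
For the particular solution try w_p = A0 + A1*x. Substituting and matching coefficients of each power of x gives A0 = -1/4, A1 = 5/4, so w_p = -1/4 + 5*x/4.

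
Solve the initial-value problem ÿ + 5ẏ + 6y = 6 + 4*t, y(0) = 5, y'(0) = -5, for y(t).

y = 4/9 + 8*exp(-2*t) - 31*exp(-3*t)/9 + 2*t/3

Characteristic equation r² + 5r + 6 = 0 factors as (r + 2)(r + 3) = 0, so r = -2, -3.
Hence y_h = C1*exp(-2*t) + C2*exp(-3*t).
For the particular solution try y_p = A0 + A1*t. Substituting and matching coefficients of each power of t gives A0 = 4/9, A1 = 2/3, so y_p = 4/9 + 2*t/3.
General solution: y = 4/9 + 2*t/3 + C1*exp(-2*t) + C2*exp(-3*t).
Apply the initial conditions: y(0) = 4/9 + C1 + C2 = 5 and y'(0) = 2/3 - 3*C2 - 2*C1 = -5. Solving gives C1 = 8, C2 = -31/9.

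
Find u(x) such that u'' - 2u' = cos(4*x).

u = C2 - cos(4*x)/20 - sin(4*x)/40 + C1*exp(2*x)

Characteristic equation r² - 2r = 0 factors as (r - 2)r = 0, so r = 2, 0.
Hence u_h = C1*exp(2*x) + C2.
Try u_p = A*cos(4*x) + B*sin(4*x). Substituting and equating the coefficients of cos(4x) and sin(4x) gives A = -1/20, B = -1/40, so u_p = -cos(4*x)/20 - sin(4*x)/40.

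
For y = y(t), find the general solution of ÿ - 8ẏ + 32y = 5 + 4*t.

Characteristic equation r² - 8r + 32 = 0 has discriminant (-8)² - 4·(32) = -64 < 0, so r = 4 ± 4i.
Hence y_h = C1*cos(4*t)*exp(4*t) + C2*exp(4*t)*sin(4*t).
For the particular solution try y_p = A0 + A1*t. Substituting and matching coefficients of each power of t gives A0 = 3/16, A1 = 1/8, so y_p = 3/16 + t/8.

y = 3/16 + t/8 + C1*cos(4*t)*exp(4*t) + C2*exp(4*t)*sin(4*t)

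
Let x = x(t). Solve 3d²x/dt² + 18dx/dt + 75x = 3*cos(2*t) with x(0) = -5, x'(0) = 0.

x = 4*sin(2*t)/195 + 7*cos(2*t)/195 - 1477*exp(-3*t)*sin(4*t)/390 - 982*cos(4*t)*exp(-3*t)/195

Divide through by 3: x'' + 6x' + 25x = cos(2*t).
Characteristic equation r² + 6r + 25 = 0 has discriminant (6)² - 4·(25) = -64 < 0, so r = -3 ± 4i.
Hence x_h = C1*cos(4*t)*exp(-3*t) + C2*exp(-3*t)*sin(4*t).
Try x_p = A*cos(2*t) + B*sin(2*t). Substituting and equating the coefficients of cos(2t) and sin(2t) gives A = 7/195, B = 4/195, so x_p = 4*sin(2*t)/195 + 7*cos(2*t)/195.
General solution: x = 4*sin(2*t)/195 + 7*cos(2*t)/195 + C1*cos(4*t)*exp(-3*t) + C2*exp(-3*t)*sin(4*t).
Apply the initial conditions: x(0) = 7/195 + C1 = -5 and x'(0) = 8/195 - 3*C1 + 4*C2 = 0. Solving gives C1 = -982/195, C2 = -1477/390.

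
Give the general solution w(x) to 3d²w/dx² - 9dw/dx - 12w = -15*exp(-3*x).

Divide through by 3: w'' - 3w' - 4w = -5*exp(-3*x).
Characteristic equation r² - 3r - 4 = 0 factors as (r - 4)(r + 1) = 0, so r = 4, -1.
Hence w_h = C1*exp(4*x) + C2*exp(-x).
Try w_p = A*exp(-3*x). Substituting into the equation and dividing by exp(-3*x) gives A = -5/14, so w_p = -5*exp(-3*x)/14.

w = -5*exp(-3*x)/14 + C1*exp(4*x) + C2*exp(-x)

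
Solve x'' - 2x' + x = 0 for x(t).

Characteristic equation r² - 2r + 1 = 0 has discriminant (-2)² - 4·(1) = 0, so r = 1 is a repeated root.
Hence x_h = (C1 + C2*t)*exp(t).

x = C1*exp(t) + C2*t*exp(t)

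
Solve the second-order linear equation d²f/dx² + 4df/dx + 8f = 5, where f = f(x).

f = 5/8 + C1*cos(2*x)*exp(-2*x) + C2*exp(-2*x)*sin(2*x)

Characteristic equation r² + 4r + 8 = 0 has discriminant (4)² - 4·(8) = -16 < 0, so r = -2 ± 2i.
Hence f_h = C1*cos(2*x)*exp(-2*x) + C2*exp(-2*x)*sin(2*x).
For the particular solution try f_p = A0. Substituting and matching coefficients of each power of x gives A0 = 5/8, so f_p = 5/8.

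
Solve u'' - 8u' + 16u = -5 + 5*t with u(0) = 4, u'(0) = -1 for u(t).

u = -5/32 + 5*t/16 + 133*exp(4*t)/32 - 287*t*exp(4*t)/16

Characteristic equation r² - 8r + 16 = 0 has discriminant (-8)² - 4·(16) = 0, so r = 4 is a repeated root.
Hence u_h = (C1 + C2*t)*exp(4*t).
For the particular solution try u_p = A0 + A1*t. Substituting and matching coefficients of each power of t gives A0 = -5/32, A1 = 5/16, so u_p = -5/32 + 5*t/16.
General solution: u = -5/32 + 5*t/16 + C1*exp(4*t) + C2*t*exp(4*t).
Apply the initial conditions: u(0) = -5/32 + C1 = 4 and u'(0) = 5/16 + C2 + 4*C1 = -1. Solving gives C1 = 133/32, C2 = -287/16.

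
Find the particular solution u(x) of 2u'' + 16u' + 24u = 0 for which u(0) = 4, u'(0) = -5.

u = -3*exp(-6*x)/4 + 19*exp(-2*x)/4

Divide through by 2: u'' + 8u' + 12u = 0.
Characteristic equation r² + 8r + 12 = 0 factors as (r + 2)(r + 6) = 0, so r = -2, -6.
Hence u_h = C1*exp(-2*x) + C2*exp(-6*x).
Apply the initial conditions: u(0) = C1 + C2 = 4 and u'(0) = -6*C2 - 2*C1 = -5. Solving gives C1 = 19/4, C2 = -3/4.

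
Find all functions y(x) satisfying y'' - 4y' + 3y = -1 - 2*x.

Characteristic equation r² - 4r + 3 = 0 factors as (r - 1)(r - 3) = 0, so r = 1, 3.
Hence y_h = C1*exp(x) + C2*exp(3*x).
For the particular solution try y_p = A0 + A1*x. Substituting and matching coefficients of each power of x gives A0 = -11/9, A1 = -2/3, so y_p = -11/9 - 2*x/3.

y = -11/9 - 2*x/3 + C1*exp(x) + C2*exp(3*x)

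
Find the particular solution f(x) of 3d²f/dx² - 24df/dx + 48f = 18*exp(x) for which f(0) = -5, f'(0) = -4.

f = -17*exp(4*x)/3 + 2*exp(x)/3 + 18*x*exp(4*x)

Divide through by 3: f'' - 8f' + 16f = 6*exp(x).
Characteristic equation r² - 8r + 16 = 0 has discriminant (-8)² - 4·(16) = 0, so r = 4 is a repeated root.
Hence f_h = (C1 + C2*x)*exp(4*x).
Try f_p = A*exp(x). Substituting into the equation and dividing by exp(x) gives A = 2/3, so f_p = 2*exp(x)/3.
General solution: f = 2*exp(x)/3 + C1*exp(4*x) + C2*x*exp(4*x).
Apply the initial conditions: f(0) = 2/3 + C1 = -5 and f'(0) = 2/3 + C2 + 4*C1 = -4. Solving gives C1 = -17/3, C2 = 18.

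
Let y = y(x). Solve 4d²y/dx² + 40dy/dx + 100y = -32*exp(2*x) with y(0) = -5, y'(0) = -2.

y = -237*exp(-5*x)/49 - 8*exp(2*x)/49 - 181*x*exp(-5*x)/7

Divide through by 4: y'' + 10y' + 25y = -8*exp(2*x).
Characteristic equation r² + 10r + 25 = 0 has discriminant (10)² - 4·(25) = 0, so r = -5 is a repeated root.
Hence y_h = (C1 + C2*x)*exp(-5*x).
Try y_p = A*exp(2*x). Substituting into the equation and dividing by exp(2*x) gives A = -8/49, so y_p = -8*exp(2*x)/49.
General solution: y = -8*exp(2*x)/49 + C1*exp(-5*x) + C2*x*exp(-5*x).
Apply the initial conditions: y(0) = -8/49 + C1 = -5 and y'(0) = -16/49 + C2 - 5*C1 = -2. Solving gives C1 = -237/49, C2 = -181/7.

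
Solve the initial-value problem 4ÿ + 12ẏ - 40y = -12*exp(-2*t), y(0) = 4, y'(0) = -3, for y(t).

Divide through by 4: y'' + 3y' - 10y = -3*exp(-2*t).
Characteristic equation r² + 3r - 10 = 0 factors as (r + 5)(r - 2) = 0, so r = -5, 2.
Hence y_h = C1*exp(-5*t) + C2*exp(2*t).
Try y_p = A*exp(-2*t). Substituting into the equation and dividing by exp(-2*t) gives A = 1/4, so y_p = exp(-2*t)/4.
General solution: y = exp(-2*t)/4 + C1*exp(-5*t) + C2*exp(2*t).
Apply the initial conditions: y(0) = 1/4 + C1 + C2 = 4 and y'(0) = -1/2 - 5*C1 + 2*C2 = -3. Solving gives C1 = 10/7, C2 = 65/28.

y = exp(-2*t)/4 + 10*exp(-5*t)/7 + 65*exp(2*t)/28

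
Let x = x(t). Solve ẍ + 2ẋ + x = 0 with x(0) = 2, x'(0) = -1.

Characteristic equation r² + 2r + 1 = 0 has discriminant (2)² - 4·(1) = 0, so r = -1 is a repeated root.
Hence x_h = (C1 + C2*t)*exp(-t).
Apply the initial conditions: x(0) = C1 = 2 and x'(0) = C2 - C1 = -1. Solving gives C1 = 2, C2 = 1.

x = 2*exp(-t) + t*exp(-t)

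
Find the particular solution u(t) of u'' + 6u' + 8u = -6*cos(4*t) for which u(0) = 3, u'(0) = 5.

u = -47*exp(-4*t)/8 - 9*sin(4*t)/40 + 3*cos(4*t)/40 + 44*exp(-2*t)/5

Characteristic equation r² + 6r + 8 = 0 factors as (r + 4)(r + 2) = 0, so r = -4, -2.
Hence u_h = C1*exp(-4*t) + C2*exp(-2*t).
Try u_p = A*cos(4*t) + B*sin(4*t). Substituting and equating the coefficients of cos(4t) and sin(4t) gives A = 3/40, B = -9/40, so u_p = -9*sin(4*t)/40 + 3*cos(4*t)/40.
General solution: u = -9*sin(4*t)/40 + 3*cos(4*t)/40 + C1*exp(-4*t) + C2*exp(-2*t).
Apply the initial conditions: u(0) = 3/40 + C1 + C2 = 3 and u'(0) = -9/10 - 4*C1 - 2*C2 = 5. Solving gives C1 = -47/8, C2 = 44/5.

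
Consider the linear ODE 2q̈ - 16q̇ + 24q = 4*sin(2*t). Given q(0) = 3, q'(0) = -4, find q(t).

Divide through by 2: q'' - 8q' + 12q = 2*sin(2*t).
Characteristic equation r² - 8r + 12 = 0 factors as (r - 6)(r - 2) = 0, so r = 6, 2.
Hence q_h = C1*exp(6*t) + C2*exp(2*t).
Try q_p = A*cos(2*t) + B*sin(2*t). Substituting and equating the coefficients of cos(2t) and sin(2t) gives A = 1/10, B = 1/20, so q_p = cos(2*t)/10 + sin(2*t)/20.
General solution: q = cos(2*t)/10 + sin(2*t)/20 + C1*exp(6*t) + C2*exp(2*t).
Apply the initial conditions: q(0) = 1/10 + C1 + C2 = 3 and q'(0) = 1/10 + 2*C2 + 6*C1 = -4. Solving gives C1 = -99/40, C2 = 43/8.

q = -99*exp(6*t)/40 + cos(2*t)/10 + sin(2*t)/20 + 43*exp(2*t)/8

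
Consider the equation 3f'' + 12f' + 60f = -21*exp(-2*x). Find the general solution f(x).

f = -7*exp(-2*x)/16 + C1*cos(4*x)*exp(-2*x) + C2*exp(-2*x)*sin(4*x)

Divide through by 3: f'' + 4f' + 20f = -7*exp(-2*x).
Characteristic equation r² + 4r + 20 = 0 has discriminant (4)² - 4·(20) = -64 < 0, so r = -2 ± 4i.
Hence f_h = C1*cos(4*x)*exp(-2*x) + C2*exp(-2*x)*sin(4*x).
Try f_p = A*exp(-2*x). Substituting into the equation and dividing by exp(-2*x) gives A = -7/16, so f_p = -7*exp(-2*x)/16.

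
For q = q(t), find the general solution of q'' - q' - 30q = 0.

q = C1*exp(6*t) + C2*exp(-5*t)

Characteristic equation r² - r - 30 = 0 factors as (r - 6)(r + 5) = 0, so r = 6, -5.
Hence q_h = C1*exp(6*t) + C2*exp(-5*t).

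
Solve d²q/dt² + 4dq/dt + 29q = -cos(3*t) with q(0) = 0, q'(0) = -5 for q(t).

q = -5*cos(3*t)/136 - 3*sin(3*t)/136 - 661*exp(-2*t)*sin(5*t)/680 + 5*cos(5*t)*exp(-2*t)/136

Characteristic equation r² + 4r + 29 = 0 has discriminant (4)² - 4·(29) = -100 < 0, so r = -2 ± 5i.
Hence q_h = C1*cos(5*t)*exp(-2*t) + C2*exp(-2*t)*sin(5*t).
Try q_p = A*cos(3*t) + B*sin(3*t). Substituting and equating the coefficients of cos(3t) and sin(3t) gives A = -5/136, B = -3/136, so q_p = -5*cos(3*t)/136 - 3*sin(3*t)/136.
General solution: q = -5*cos(3*t)/136 - 3*sin(3*t)/136 + C1*cos(5*t)*exp(-2*t) + C2*exp(-2*t)*sin(5*t).
Apply the initial conditions: q(0) = -5/136 + C1 = 0 and q'(0) = -9/136 - 2*C1 + 5*C2 = -5. Solving gives C1 = 5/136, C2 = -661/680.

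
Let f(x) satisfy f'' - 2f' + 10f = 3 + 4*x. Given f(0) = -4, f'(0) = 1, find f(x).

f = 19/50 + 2*x/5 - 219*cos(3*x)*exp(x)/50 + 83*exp(x)*sin(3*x)/50

Characteristic equation r² - 2r + 10 = 0 has discriminant (-2)² - 4·(10) = -36 < 0, so r = 1 ± 3i.
Hence f_h = C1*cos(3*x)*exp(x) + C2*exp(x)*sin(3*x).
For the particular solution try f_p = A0 + A1*x. Substituting and matching coefficients of each power of x gives A0 = 19/50, A1 = 2/5, so f_p = 19/50 + 2*x/5.
General solution: f = 19/50 + 2*x/5 + C1*cos(3*x)*exp(x) + C2*exp(x)*sin(3*x).
Apply the initial conditions: f(0) = 19/50 + C1 = -4 and f'(0) = 2/5 + C1 + 3*C2 = 1. Solving gives C1 = -219/50, C2 = 83/50.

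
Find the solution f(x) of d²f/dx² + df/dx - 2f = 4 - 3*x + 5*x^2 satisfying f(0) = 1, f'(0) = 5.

f = -5 - x + 6*exp(x) - 5*x**2/2

Characteristic equation r² + r - 2 = 0 factors as (r - 1)(r + 2) = 0, so r = 1, -2.
Hence f_h = C1*exp(x) + C2*exp(-2*x).
For the particular solution try f_p = A0 + A1*x + A2*x^2. Substituting and matching coefficients of each power of x gives A0 = -5, A1 = -1, A2 = -5/2, so f_p = -5 - x - 5*x^2/2.
General solution: f = -5 - x - 5*x^2/2 + C1*exp(x) + C2*exp(-2*x).
Apply the initial conditions: f(0) = -5 + C1 + C2 = 1 and f'(0) = -1 + C1 - 2*C2 = 5. Solving gives C1 = 6, C2 = 0.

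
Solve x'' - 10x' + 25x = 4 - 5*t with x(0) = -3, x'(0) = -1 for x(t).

x = 2/25 - 77*exp(5*t)/25 - t/5 + 73*t*exp(5*t)/5

Characteristic equation r² - 10r + 25 = 0 has discriminant (-10)² - 4·(25) = 0, so r = 5 is a repeated root.
Hence x_h = (C1 + C2*t)*exp(5*t).
For the particular solution try x_p = A0 + A1*t. Substituting and matching coefficients of each power of t gives A0 = 2/25, A1 = -1/5, so x_p = 2/25 - t/5.
General solution: x = 2/25 - t/5 + C1*exp(5*t) + C2*t*exp(5*t).
Apply the initial conditions: x(0) = 2/25 + C1 = -3 and x'(0) = -1/5 + C2 + 5*C1 = -1. Solving gives C1 = -77/25, C2 = 73/5.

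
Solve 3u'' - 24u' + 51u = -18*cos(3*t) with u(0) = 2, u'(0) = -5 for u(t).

Divide through by 3: u'' - 8u' + 17u = -6*cos(3*t).
Characteristic equation r² - 8r + 17 = 0 has discriminant (-8)² - 4·(17) = -4 < 0, so r = 4 ± i.
Hence u_h = C1*cos(t)*exp(4*t) + C2*exp(4*t)*sin(t).
Try u_p = A*cos(3*t) + B*sin(3*t). Substituting and equating the coefficients of cos(3t) and sin(3t) gives A = -3/40, B = 9/40, so u_p = -3*cos(3*t)/40 + 9*sin(3*t)/40.
General solution: u = -3*cos(3*t)/40 + 9*sin(3*t)/40 + C1*cos(t)*exp(4*t) + C2*exp(4*t)*sin(t).
Apply the initial conditions: u(0) = -3/40 + C1 = 2 and u'(0) = 27/40 + C2 + 4*C1 = -5. Solving gives C1 = 83/40, C2 = -559/40.

u = -3*cos(3*t)/40 + 9*sin(3*t)/40 - 559*exp(4*t)*sin(t)/40 + 83*cos(t)*exp(4*t)/40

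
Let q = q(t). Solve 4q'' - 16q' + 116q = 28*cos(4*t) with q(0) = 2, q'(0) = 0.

q = -112*sin(4*t)/425 + 91*cos(4*t)/425 - 214*exp(2*t)*sin(5*t)/425 + 759*cos(5*t)*exp(2*t)/425

Divide through by 4: q'' - 4q' + 29q = 7*cos(4*t).
Characteristic equation r² - 4r + 29 = 0 has discriminant (-4)² - 4·(29) = -100 < 0, so r = 2 ± 5i.
Hence q_h = C1*cos(5*t)*exp(2*t) + C2*exp(2*t)*sin(5*t).
Try q_p = A*cos(4*t) + B*sin(4*t). Substituting and equating the coefficients of cos(4t) and sin(4t) gives A = 91/425, B = -112/425, so q_p = -112*sin(4*t)/425 + 91*cos(4*t)/425.
General solution: q = -112*sin(4*t)/425 + 91*cos(4*t)/425 + C1*cos(5*t)*exp(2*t) + C2*exp(2*t)*sin(5*t).
Apply the initial conditions: q(0) = 91/425 + C1 = 2 and q'(0) = -448/425 + 2*C1 + 5*C2 = 0. Solving gives C1 = 759/425, C2 = -214/425.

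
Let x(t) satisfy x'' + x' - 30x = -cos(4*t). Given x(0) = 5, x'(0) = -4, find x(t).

x = -sin(4*t)/533 + 23*cos(4*t)/1066 + 751*exp(-6*t)/286 + 1061*exp(5*t)/451

Characteristic equation r² + r - 30 = 0 factors as (r - 5)(r + 6) = 0, so r = 5, -6.
Hence x_h = C1*exp(5*t) + C2*exp(-6*t).
Try x_p = A*cos(4*t) + B*sin(4*t). Substituting and equating the coefficients of cos(4t) and sin(4t) gives A = 23/1066, B = -1/533, so x_p = -sin(4*t)/533 + 23*cos(4*t)/1066.
General solution: x = -sin(4*t)/533 + 23*cos(4*t)/1066 + C1*exp(5*t) + C2*exp(-6*t).
Apply the initial conditions: x(0) = 23/1066 + C1 + C2 = 5 and x'(0) = -4/533 - 6*C2 + 5*C1 = -4. Solving gives C1 = 1061/451, C2 = 751/286.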